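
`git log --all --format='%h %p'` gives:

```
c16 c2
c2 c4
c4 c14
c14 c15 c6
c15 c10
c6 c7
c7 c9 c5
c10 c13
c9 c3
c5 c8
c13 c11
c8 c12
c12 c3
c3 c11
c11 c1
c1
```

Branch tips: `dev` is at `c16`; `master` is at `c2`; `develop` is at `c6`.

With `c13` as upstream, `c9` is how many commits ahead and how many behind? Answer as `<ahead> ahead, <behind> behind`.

2 ahead, 1 behind

Reachable from c9: {c1, c11, c3, c9}.
Reachable from c13: {c1, c11, c13}.
Only in c9's history (ahead): {c3, c9} — 2.
Only in c13's history (behind): {c13} — 1.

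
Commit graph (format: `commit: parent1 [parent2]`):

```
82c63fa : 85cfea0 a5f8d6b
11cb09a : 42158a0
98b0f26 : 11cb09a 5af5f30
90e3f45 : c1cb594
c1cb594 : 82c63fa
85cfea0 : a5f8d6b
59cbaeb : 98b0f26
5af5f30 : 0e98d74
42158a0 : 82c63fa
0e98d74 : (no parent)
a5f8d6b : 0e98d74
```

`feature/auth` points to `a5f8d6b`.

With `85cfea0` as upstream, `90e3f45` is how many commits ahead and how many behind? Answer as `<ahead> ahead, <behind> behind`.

3 ahead, 0 behind

Reachable from 90e3f45: {0e98d74, 82c63fa, 85cfea0, 90e3f45, a5f8d6b, c1cb594}.
Reachable from 85cfea0: {0e98d74, 85cfea0, a5f8d6b}.
Only in 90e3f45's history (ahead): {82c63fa, 90e3f45, c1cb594} — 3.
Only in 85cfea0's history (behind): {} — 0.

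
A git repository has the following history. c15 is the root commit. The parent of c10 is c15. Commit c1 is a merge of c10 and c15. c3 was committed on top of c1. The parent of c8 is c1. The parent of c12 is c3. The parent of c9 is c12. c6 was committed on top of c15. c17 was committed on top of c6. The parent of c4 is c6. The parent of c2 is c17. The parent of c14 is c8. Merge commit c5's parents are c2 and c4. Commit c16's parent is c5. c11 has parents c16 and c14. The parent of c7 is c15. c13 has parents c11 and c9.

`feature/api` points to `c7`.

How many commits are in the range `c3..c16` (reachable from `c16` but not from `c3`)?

Reachable from c16: {c15, c16, c17, c2, c4, c5, c6}.
Reachable from c3: {c1, c10, c15, c3}.
In c16's history but not c3's: {c16, c17, c2, c4, c5, c6} — 6 commits.

6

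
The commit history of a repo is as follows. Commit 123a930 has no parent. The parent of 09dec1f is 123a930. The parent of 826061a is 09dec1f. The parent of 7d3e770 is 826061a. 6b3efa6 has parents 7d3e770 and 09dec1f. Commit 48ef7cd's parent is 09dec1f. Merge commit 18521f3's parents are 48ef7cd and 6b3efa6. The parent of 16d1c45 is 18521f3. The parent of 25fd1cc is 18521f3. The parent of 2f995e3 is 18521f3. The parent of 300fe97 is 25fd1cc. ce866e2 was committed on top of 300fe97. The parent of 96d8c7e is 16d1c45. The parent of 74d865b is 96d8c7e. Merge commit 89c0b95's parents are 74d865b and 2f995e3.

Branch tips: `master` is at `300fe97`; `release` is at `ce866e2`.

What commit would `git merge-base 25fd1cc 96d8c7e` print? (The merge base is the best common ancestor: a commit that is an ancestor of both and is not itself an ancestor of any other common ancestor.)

Ancestors of 25fd1cc: {09dec1f, 123a930, 18521f3, 25fd1cc, 48ef7cd, 6b3efa6, 7d3e770, 826061a}.
Ancestors of 96d8c7e: {09dec1f, 123a930, 16d1c45, 18521f3, 48ef7cd, 6b3efa6, 7d3e770, 826061a, 96d8c7e}.
Common ancestors: {09dec1f, 123a930, 18521f3, 48ef7cd, 6b3efa6, 7d3e770, 826061a}.
Among these, 18521f3 is not an ancestor of any other common ancestor — it is the merge base.

18521f3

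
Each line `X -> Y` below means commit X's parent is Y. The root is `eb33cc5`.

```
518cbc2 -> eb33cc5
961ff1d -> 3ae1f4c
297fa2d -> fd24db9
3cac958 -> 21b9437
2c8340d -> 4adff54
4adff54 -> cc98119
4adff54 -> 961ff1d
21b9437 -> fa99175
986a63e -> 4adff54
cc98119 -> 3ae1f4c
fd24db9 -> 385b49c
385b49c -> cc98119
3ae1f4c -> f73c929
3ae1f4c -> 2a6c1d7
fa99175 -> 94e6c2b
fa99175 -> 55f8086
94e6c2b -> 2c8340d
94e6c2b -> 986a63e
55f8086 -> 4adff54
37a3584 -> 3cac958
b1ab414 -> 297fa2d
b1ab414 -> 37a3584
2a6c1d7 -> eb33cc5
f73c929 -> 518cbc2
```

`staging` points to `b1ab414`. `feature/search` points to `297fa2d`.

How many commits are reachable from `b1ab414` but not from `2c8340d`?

11

Reachable from b1ab414: {21b9437, 297fa2d, 2a6c1d7, 2c8340d, 37a3584, 385b49c, 3ae1f4c, 3cac958, 4adff54, 518cbc2, 55f8086, 94e6c2b, 961ff1d, 986a63e, b1ab414, cc98119, eb33cc5, f73c929, fa99175, fd24db9}.
Reachable from 2c8340d: {2a6c1d7, 2c8340d, 3ae1f4c, 4adff54, 518cbc2, 961ff1d, cc98119, eb33cc5, f73c929}.
In b1ab414's history but not 2c8340d's: {21b9437, 297fa2d, 37a3584, 385b49c, 3cac958, 55f8086, 94e6c2b, 986a63e, b1ab414, fa99175, fd24db9} — 11 commits.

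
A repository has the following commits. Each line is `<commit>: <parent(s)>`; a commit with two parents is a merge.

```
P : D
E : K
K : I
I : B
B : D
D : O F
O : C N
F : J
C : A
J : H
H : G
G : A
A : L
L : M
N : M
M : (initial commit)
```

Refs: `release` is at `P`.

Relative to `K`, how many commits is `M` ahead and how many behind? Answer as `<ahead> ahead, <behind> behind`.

Reachable from M: {M}.
Reachable from K: {A, B, C, D, F, G, H, I, J, K, L, M, N, O}.
Only in M's history (ahead): {} — 0.
Only in K's history (behind): {A, B, C, D, F, G, H, I, J, K, L, N, O} — 13.

0 ahead, 13 behind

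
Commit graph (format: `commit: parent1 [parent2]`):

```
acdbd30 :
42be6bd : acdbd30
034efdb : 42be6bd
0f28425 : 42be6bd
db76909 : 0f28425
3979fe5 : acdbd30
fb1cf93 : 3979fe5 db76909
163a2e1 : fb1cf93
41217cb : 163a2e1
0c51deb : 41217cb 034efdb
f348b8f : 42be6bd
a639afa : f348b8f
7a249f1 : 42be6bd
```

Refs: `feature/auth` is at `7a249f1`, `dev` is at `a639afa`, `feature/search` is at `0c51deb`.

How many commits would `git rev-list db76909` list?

4

Walking parent pointers from db76909: reachable set = {0f28425, 42be6bd, acdbd30, db76909}.
That is 4 commits.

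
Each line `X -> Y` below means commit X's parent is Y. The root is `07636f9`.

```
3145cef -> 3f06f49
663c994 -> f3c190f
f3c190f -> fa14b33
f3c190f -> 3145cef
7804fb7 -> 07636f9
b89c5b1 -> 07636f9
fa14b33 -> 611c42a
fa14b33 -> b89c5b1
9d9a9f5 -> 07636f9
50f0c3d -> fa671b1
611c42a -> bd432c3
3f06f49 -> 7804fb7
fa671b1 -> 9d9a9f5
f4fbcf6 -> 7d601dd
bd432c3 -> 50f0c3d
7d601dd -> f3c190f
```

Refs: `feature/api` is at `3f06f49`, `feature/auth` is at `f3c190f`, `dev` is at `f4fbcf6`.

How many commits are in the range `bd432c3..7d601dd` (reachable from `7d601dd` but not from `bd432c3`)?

Reachable from 7d601dd: {07636f9, 3145cef, 3f06f49, 50f0c3d, 611c42a, 7804fb7, 7d601dd, 9d9a9f5, b89c5b1, bd432c3, f3c190f, fa14b33, fa671b1}.
Reachable from bd432c3: {07636f9, 50f0c3d, 9d9a9f5, bd432c3, fa671b1}.
In 7d601dd's history but not bd432c3's: {3145cef, 3f06f49, 611c42a, 7804fb7, 7d601dd, b89c5b1, f3c190f, fa14b33} — 8 commits.

8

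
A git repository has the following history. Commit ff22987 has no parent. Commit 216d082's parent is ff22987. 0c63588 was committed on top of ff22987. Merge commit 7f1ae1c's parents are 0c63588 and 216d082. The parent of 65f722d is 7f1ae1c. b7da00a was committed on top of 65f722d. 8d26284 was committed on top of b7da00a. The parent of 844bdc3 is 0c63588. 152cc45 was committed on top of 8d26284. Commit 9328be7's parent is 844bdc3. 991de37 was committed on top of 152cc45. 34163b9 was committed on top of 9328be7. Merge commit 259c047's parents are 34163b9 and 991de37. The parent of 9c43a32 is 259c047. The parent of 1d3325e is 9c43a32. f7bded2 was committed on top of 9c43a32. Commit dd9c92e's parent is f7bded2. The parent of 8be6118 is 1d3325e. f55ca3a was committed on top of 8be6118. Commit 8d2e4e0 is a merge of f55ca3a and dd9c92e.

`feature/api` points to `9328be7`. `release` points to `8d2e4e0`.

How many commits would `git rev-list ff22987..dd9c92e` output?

15

Reachable from dd9c92e: {0c63588, 152cc45, 216d082, 259c047, 34163b9, 65f722d, 7f1ae1c, 844bdc3, 8d26284, 9328be7, 991de37, 9c43a32, b7da00a, dd9c92e, f7bded2, ff22987}.
Reachable from ff22987: {ff22987}.
In dd9c92e's history but not ff22987's: {0c63588, 152cc45, 216d082, 259c047, 34163b9, 65f722d, 7f1ae1c, 844bdc3, 8d26284, 9328be7, 991de37, 9c43a32, b7da00a, dd9c92e, f7bded2} — 15 commits.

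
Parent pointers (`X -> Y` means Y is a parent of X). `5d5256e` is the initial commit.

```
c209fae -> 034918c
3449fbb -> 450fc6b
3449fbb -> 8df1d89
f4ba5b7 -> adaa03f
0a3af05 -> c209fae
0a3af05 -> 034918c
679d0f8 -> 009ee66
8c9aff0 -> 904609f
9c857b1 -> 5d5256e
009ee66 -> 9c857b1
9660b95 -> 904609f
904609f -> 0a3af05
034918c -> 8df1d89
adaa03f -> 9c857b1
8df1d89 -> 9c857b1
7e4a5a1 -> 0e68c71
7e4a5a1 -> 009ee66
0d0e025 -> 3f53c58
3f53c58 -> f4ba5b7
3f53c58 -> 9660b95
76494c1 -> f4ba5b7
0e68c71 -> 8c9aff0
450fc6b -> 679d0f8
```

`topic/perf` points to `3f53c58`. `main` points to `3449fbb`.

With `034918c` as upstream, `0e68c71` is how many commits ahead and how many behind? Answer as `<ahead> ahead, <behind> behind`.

5 ahead, 0 behind

Reachable from 0e68c71: {034918c, 0a3af05, 0e68c71, 5d5256e, 8c9aff0, 8df1d89, 904609f, 9c857b1, c209fae}.
Reachable from 034918c: {034918c, 5d5256e, 8df1d89, 9c857b1}.
Only in 0e68c71's history (ahead): {0a3af05, 0e68c71, 8c9aff0, 904609f, c209fae} — 5.
Only in 034918c's history (behind): {} — 0.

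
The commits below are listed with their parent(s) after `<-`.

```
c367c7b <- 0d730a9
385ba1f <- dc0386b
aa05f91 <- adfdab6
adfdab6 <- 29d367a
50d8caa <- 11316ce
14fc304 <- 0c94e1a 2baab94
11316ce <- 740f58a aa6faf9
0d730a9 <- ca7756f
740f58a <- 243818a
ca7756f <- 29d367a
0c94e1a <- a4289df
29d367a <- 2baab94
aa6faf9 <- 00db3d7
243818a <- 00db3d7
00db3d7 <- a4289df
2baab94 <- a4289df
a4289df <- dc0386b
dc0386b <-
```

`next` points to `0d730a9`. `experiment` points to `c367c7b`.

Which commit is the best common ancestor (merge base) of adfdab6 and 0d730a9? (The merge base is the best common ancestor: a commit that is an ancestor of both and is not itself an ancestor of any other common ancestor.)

29d367a

Ancestors of adfdab6: {29d367a, 2baab94, a4289df, adfdab6, dc0386b}.
Ancestors of 0d730a9: {0d730a9, 29d367a, 2baab94, a4289df, ca7756f, dc0386b}.
Common ancestors: {29d367a, 2baab94, a4289df, dc0386b}.
Among these, 29d367a is not an ancestor of any other common ancestor — it is the merge base.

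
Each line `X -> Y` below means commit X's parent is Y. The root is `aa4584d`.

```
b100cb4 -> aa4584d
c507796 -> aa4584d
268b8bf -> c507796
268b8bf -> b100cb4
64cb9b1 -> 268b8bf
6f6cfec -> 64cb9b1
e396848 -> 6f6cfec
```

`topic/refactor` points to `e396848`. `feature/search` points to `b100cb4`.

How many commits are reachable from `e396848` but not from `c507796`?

Reachable from e396848: {268b8bf, 64cb9b1, 6f6cfec, aa4584d, b100cb4, c507796, e396848}.
Reachable from c507796: {aa4584d, c507796}.
In e396848's history but not c507796's: {268b8bf, 64cb9b1, 6f6cfec, b100cb4, e396848} — 5 commits.

5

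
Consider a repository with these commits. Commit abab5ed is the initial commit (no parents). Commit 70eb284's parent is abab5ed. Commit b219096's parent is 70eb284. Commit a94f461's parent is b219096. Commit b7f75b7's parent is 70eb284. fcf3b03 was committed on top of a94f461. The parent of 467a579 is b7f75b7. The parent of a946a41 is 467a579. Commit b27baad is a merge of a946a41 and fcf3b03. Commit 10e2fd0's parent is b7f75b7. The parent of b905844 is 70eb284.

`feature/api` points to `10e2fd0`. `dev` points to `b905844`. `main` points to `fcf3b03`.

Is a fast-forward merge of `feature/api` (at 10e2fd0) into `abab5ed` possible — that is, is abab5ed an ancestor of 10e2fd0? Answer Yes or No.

Yes

A fast-forward from abab5ed to 10e2fd0 is possible iff abab5ed is an ancestor of 10e2fd0.
Ancestors of 10e2fd0: {10e2fd0, 70eb284, abab5ed, b7f75b7}.
abab5ed is among them, so fast-forward is possible.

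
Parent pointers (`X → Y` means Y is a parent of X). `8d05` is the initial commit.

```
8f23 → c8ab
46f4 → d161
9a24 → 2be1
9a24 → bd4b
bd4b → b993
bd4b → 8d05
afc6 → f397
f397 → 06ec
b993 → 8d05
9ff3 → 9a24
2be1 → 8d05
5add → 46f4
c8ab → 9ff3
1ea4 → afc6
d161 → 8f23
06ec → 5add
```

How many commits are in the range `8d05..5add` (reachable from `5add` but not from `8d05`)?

10

Reachable from 5add: {2be1, 46f4, 5add, 8d05, 8f23, 9a24, 9ff3, b993, bd4b, c8ab, d161}.
Reachable from 8d05: {8d05}.
In 5add's history but not 8d05's: {2be1, 46f4, 5add, 8f23, 9a24, 9ff3, b993, bd4b, c8ab, d161} — 10 commits.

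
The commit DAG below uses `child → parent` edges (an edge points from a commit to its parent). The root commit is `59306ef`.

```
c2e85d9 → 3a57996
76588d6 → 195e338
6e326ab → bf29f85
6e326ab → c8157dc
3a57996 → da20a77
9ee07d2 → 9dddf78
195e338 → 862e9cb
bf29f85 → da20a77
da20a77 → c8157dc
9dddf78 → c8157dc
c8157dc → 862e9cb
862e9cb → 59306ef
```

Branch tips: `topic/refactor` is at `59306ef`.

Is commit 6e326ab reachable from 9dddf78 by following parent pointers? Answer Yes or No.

Ancestors of 9dddf78: {59306ef, 862e9cb, 9dddf78, c8157dc}.
6e326ab is not in that set, so it is not an ancestor of 9dddf78.

No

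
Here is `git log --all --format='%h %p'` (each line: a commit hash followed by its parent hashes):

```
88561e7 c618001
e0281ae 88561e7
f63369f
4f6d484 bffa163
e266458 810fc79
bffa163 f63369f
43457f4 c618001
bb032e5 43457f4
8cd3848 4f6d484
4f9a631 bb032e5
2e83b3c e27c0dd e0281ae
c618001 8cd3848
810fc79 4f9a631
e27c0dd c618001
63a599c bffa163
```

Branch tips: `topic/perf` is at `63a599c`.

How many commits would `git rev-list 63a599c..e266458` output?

Reachable from e266458: {43457f4, 4f6d484, 4f9a631, 810fc79, 8cd3848, bb032e5, bffa163, c618001, e266458, f63369f}.
Reachable from 63a599c: {63a599c, bffa163, f63369f}.
In e266458's history but not 63a599c's: {43457f4, 4f6d484, 4f9a631, 810fc79, 8cd3848, bb032e5, c618001, e266458} — 8 commits.

8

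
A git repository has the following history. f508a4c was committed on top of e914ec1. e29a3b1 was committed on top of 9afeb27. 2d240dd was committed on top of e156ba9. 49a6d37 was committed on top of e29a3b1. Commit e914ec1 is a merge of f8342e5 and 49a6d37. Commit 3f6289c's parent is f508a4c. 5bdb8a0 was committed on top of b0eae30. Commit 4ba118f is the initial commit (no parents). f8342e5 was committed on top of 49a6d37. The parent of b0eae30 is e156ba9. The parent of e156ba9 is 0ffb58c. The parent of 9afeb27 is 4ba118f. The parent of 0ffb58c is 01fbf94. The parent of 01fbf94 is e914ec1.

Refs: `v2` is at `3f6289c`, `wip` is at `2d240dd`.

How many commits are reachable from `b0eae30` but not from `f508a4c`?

4

Reachable from b0eae30: {01fbf94, 0ffb58c, 49a6d37, 4ba118f, 9afeb27, b0eae30, e156ba9, e29a3b1, e914ec1, f8342e5}.
Reachable from f508a4c: {49a6d37, 4ba118f, 9afeb27, e29a3b1, e914ec1, f508a4c, f8342e5}.
In b0eae30's history but not f508a4c's: {01fbf94, 0ffb58c, b0eae30, e156ba9} — 4 commits.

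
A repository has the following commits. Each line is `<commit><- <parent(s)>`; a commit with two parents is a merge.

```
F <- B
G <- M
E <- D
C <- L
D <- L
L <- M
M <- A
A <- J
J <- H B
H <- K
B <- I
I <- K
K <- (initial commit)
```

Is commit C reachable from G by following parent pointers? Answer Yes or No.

Ancestors of G: {A, B, G, H, I, J, K, M}.
C is not in that set, so it is not an ancestor of G.

No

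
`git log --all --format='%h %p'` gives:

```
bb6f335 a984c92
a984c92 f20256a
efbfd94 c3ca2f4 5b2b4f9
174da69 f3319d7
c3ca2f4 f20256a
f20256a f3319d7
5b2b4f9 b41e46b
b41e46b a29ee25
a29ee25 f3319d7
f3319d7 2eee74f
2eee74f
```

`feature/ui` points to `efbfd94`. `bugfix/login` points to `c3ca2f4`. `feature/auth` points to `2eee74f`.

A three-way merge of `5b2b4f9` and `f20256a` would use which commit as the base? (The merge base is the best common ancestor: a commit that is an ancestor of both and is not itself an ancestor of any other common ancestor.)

Ancestors of 5b2b4f9: {2eee74f, 5b2b4f9, a29ee25, b41e46b, f3319d7}.
Ancestors of f20256a: {2eee74f, f20256a, f3319d7}.
Common ancestors: {2eee74f, f3319d7}.
Among these, f3319d7 is not an ancestor of any other common ancestor — it is the merge base.

f3319d7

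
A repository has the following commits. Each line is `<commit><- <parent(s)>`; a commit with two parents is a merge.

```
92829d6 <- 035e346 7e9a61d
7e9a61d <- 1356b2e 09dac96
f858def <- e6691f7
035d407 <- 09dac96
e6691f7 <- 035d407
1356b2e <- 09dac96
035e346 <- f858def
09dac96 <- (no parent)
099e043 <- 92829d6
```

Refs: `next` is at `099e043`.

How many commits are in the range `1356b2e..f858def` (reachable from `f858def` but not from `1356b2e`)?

3

Reachable from f858def: {035d407, 09dac96, e6691f7, f858def}.
Reachable from 1356b2e: {09dac96, 1356b2e}.
In f858def's history but not 1356b2e's: {035d407, e6691f7, f858def} — 3 commits.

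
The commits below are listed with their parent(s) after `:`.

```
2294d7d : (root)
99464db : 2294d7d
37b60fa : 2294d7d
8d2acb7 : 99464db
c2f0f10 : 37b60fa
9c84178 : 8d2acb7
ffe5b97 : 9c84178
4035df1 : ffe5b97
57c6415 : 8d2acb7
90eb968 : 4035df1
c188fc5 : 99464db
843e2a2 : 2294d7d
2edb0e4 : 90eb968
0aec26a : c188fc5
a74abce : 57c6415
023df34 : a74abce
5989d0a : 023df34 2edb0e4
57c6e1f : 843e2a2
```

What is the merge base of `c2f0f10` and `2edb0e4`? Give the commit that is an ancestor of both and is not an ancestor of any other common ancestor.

2294d7d

Ancestors of c2f0f10: {2294d7d, 37b60fa, c2f0f10}.
Ancestors of 2edb0e4: {2294d7d, 2edb0e4, 4035df1, 8d2acb7, 90eb968, 99464db, 9c84178, ffe5b97}.
Common ancestors: {2294d7d}.
The only common ancestor is 2294d7d, so it is the merge base.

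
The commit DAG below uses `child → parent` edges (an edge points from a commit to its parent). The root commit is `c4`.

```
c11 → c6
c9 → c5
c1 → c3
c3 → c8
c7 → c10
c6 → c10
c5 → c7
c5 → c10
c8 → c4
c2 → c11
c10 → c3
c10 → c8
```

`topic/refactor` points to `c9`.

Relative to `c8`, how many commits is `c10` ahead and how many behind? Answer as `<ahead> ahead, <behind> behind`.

Reachable from c10: {c10, c3, c4, c8}.
Reachable from c8: {c4, c8}.
Only in c10's history (ahead): {c10, c3} — 2.
Only in c8's history (behind): {} — 0.

2 ahead, 0 behind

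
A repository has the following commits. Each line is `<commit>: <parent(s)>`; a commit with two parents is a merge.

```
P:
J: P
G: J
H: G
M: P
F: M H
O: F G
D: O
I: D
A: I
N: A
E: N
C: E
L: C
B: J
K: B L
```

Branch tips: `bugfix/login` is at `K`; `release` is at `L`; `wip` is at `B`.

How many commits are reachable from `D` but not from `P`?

7

Reachable from D: {D, F, G, H, J, M, O, P}.
Reachable from P: {P}.
In D's history but not P's: {D, F, G, H, J, M, O} — 7 commits.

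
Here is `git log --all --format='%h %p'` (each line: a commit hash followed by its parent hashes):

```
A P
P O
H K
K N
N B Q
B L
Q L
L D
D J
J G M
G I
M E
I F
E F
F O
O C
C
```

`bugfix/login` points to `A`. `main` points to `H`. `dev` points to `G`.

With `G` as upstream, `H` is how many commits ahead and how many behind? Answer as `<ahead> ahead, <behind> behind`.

10 ahead, 0 behind

Reachable from H: {B, C, D, E, F, G, H, I, J, K, L, M, N, O, Q}.
Reachable from G: {C, F, G, I, O}.
Only in H's history (ahead): {B, D, E, H, J, K, L, M, N, Q} — 10.
Only in G's history (behind): {} — 0.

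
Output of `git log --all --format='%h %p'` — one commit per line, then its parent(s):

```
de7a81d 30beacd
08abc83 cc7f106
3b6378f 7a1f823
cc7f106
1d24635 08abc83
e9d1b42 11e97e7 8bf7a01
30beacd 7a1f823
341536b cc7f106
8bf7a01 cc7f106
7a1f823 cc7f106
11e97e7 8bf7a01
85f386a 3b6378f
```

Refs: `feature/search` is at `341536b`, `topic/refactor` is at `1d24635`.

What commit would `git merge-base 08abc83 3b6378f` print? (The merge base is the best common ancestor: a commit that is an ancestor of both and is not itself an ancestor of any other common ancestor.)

Ancestors of 08abc83: {08abc83, cc7f106}.
Ancestors of 3b6378f: {3b6378f, 7a1f823, cc7f106}.
Common ancestors: {cc7f106}.
The only common ancestor is cc7f106, so it is the merge base.

cc7f106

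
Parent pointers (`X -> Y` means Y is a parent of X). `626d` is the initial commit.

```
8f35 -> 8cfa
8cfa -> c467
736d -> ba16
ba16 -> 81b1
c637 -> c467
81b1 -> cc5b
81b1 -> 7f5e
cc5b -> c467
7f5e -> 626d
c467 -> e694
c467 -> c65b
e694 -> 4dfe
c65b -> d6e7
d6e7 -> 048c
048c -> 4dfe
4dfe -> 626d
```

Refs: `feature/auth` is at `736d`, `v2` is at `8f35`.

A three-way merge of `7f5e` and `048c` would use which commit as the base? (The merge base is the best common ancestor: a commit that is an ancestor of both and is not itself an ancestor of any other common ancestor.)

626d

Ancestors of 7f5e: {626d, 7f5e}.
Ancestors of 048c: {048c, 4dfe, 626d}.
Common ancestors: {626d}.
The only common ancestor is 626d, so it is the merge base.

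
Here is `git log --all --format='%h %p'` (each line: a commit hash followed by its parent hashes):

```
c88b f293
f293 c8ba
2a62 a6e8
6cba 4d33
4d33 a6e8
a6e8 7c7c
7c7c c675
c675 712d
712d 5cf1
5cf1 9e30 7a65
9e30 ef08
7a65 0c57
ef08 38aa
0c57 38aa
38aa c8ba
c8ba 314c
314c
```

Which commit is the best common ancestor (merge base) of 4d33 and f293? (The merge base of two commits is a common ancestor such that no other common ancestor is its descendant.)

c8ba

Ancestors of 4d33: {0c57, 314c, 38aa, 4d33, 5cf1, 712d, 7a65, 7c7c, 9e30, a6e8, c675, c8ba, ef08}.
Ancestors of f293: {314c, c8ba, f293}.
Common ancestors: {314c, c8ba}.
Among these, c8ba is not an ancestor of any other common ancestor — it is the merge base.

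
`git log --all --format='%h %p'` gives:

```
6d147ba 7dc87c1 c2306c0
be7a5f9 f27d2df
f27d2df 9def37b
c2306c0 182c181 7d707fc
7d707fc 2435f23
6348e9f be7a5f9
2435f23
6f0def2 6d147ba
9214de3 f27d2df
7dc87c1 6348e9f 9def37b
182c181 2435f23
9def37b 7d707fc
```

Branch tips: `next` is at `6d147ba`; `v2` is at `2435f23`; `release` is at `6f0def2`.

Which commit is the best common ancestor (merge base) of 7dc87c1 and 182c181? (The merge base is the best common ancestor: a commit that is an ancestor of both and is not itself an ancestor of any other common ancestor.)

2435f23

Ancestors of 7dc87c1: {2435f23, 6348e9f, 7d707fc, 7dc87c1, 9def37b, be7a5f9, f27d2df}.
Ancestors of 182c181: {182c181, 2435f23}.
Common ancestors: {2435f23}.
The only common ancestor is 2435f23, so it is the merge base.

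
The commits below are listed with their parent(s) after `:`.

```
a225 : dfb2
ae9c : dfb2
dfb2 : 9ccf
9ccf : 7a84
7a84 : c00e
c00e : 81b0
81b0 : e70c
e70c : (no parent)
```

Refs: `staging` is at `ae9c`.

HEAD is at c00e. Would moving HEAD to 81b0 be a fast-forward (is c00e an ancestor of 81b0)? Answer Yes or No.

No

A fast-forward from c00e to 81b0 is possible iff c00e is an ancestor of 81b0.
Ancestors of 81b0: {81b0, e70c}.
c00e is not among them, so fast-forward is not possible.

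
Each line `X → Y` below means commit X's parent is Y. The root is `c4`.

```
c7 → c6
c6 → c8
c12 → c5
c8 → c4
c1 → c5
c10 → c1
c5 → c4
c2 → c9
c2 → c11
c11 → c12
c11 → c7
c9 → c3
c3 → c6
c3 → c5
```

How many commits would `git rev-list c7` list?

Walking parent pointers from c7: reachable set = {c4, c6, c7, c8}.
That is 4 commits.

4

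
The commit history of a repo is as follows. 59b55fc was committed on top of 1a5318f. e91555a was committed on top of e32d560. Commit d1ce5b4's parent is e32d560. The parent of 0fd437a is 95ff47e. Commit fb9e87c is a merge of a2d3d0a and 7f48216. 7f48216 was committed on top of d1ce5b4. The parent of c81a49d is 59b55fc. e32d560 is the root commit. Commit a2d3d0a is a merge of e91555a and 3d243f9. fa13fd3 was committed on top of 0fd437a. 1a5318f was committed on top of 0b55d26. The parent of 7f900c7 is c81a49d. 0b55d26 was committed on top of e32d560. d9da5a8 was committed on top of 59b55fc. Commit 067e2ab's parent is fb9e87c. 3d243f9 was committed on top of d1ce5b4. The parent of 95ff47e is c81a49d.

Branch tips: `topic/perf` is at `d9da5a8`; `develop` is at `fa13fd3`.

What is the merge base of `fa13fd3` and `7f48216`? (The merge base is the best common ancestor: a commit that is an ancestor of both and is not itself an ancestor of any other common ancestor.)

Ancestors of fa13fd3: {0b55d26, 0fd437a, 1a5318f, 59b55fc, 95ff47e, c81a49d, e32d560, fa13fd3}.
Ancestors of 7f48216: {7f48216, d1ce5b4, e32d560}.
Common ancestors: {e32d560}.
The only common ancestor is e32d560, so it is the merge base.

e32d560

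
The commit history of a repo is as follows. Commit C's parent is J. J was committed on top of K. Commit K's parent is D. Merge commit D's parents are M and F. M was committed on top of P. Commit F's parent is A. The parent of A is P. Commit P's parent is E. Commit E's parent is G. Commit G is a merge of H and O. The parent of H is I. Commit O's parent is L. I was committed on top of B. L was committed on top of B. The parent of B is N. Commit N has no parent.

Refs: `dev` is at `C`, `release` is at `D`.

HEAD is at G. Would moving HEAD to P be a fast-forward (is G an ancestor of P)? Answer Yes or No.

A fast-forward from G to P is possible iff G is an ancestor of P.
Ancestors of P: {B, E, G, H, I, L, N, O, P}.
G is among them, so fast-forward is possible.

Yes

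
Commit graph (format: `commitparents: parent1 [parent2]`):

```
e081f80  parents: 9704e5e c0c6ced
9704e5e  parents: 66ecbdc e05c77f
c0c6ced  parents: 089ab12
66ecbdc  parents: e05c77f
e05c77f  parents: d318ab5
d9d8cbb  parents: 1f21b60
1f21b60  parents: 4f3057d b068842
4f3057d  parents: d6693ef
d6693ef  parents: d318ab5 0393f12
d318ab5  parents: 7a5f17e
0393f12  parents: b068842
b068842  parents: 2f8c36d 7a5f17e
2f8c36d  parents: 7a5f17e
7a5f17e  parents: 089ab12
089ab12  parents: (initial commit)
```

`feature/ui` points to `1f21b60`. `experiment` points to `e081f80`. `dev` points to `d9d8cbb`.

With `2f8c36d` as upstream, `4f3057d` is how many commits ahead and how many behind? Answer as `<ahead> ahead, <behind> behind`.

Reachable from 4f3057d: {0393f12, 089ab12, 2f8c36d, 4f3057d, 7a5f17e, b068842, d318ab5, d6693ef}.
Reachable from 2f8c36d: {089ab12, 2f8c36d, 7a5f17e}.
Only in 4f3057d's history (ahead): {0393f12, 4f3057d, b068842, d318ab5, d6693ef} — 5.
Only in 2f8c36d's history (behind): {} — 0.

5 ahead, 0 behind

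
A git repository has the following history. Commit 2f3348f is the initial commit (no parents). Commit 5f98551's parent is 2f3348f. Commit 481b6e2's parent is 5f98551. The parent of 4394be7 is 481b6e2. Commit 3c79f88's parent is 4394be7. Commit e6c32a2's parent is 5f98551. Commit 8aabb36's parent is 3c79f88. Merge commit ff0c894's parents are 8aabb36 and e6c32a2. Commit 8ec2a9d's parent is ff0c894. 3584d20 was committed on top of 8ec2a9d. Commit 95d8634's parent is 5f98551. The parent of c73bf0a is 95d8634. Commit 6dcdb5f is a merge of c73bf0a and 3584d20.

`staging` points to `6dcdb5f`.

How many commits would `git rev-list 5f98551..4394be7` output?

2

Reachable from 4394be7: {2f3348f, 4394be7, 481b6e2, 5f98551}.
Reachable from 5f98551: {2f3348f, 5f98551}.
In 4394be7's history but not 5f98551's: {4394be7, 481b6e2} — 2 commits.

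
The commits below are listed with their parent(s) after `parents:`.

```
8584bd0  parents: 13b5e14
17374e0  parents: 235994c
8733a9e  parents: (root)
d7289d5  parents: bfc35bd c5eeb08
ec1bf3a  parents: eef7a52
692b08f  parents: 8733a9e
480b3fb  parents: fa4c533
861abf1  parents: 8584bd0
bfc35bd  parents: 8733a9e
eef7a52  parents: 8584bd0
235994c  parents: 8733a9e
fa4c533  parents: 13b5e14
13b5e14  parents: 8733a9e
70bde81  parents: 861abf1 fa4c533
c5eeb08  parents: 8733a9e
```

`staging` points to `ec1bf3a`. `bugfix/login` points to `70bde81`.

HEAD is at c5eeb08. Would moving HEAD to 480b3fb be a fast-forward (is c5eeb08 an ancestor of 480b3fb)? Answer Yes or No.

No

A fast-forward from c5eeb08 to 480b3fb is possible iff c5eeb08 is an ancestor of 480b3fb.
Ancestors of 480b3fb: {13b5e14, 480b3fb, 8733a9e, fa4c533}.
c5eeb08 is not among them, so fast-forward is not possible.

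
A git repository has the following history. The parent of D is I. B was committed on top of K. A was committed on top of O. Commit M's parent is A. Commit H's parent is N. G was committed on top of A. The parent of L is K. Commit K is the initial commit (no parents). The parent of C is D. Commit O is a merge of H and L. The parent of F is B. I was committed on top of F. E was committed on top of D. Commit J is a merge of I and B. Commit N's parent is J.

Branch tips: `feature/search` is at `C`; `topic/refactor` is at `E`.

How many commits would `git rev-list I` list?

Walking parent pointers from I: reachable set = {B, F, I, K}.
That is 4 commits.

4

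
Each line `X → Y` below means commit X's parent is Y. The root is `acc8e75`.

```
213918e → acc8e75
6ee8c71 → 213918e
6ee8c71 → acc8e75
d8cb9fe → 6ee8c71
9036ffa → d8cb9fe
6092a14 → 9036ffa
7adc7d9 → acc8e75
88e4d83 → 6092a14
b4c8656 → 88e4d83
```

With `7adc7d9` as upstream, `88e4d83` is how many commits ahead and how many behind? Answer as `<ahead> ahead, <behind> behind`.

Reachable from 88e4d83: {213918e, 6092a14, 6ee8c71, 88e4d83, 9036ffa, acc8e75, d8cb9fe}.
Reachable from 7adc7d9: {7adc7d9, acc8e75}.
Only in 88e4d83's history (ahead): {213918e, 6092a14, 6ee8c71, 88e4d83, 9036ffa, d8cb9fe} — 6.
Only in 7adc7d9's history (behind): {7adc7d9} — 1.

6 ahead, 1 behind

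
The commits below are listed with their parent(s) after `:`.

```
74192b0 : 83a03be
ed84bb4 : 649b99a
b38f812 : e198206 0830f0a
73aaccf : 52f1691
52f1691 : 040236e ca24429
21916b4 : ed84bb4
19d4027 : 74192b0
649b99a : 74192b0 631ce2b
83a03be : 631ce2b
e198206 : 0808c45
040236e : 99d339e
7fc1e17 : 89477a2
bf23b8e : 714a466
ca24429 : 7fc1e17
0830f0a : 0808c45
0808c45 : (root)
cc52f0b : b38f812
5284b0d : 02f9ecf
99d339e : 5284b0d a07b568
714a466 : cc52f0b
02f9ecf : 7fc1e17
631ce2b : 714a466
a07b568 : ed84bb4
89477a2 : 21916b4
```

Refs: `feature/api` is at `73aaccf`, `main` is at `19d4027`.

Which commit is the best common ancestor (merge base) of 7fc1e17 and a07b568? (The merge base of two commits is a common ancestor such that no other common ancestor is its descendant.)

Ancestors of 7fc1e17: {0808c45, 0830f0a, 21916b4, 631ce2b, 649b99a, 714a466, 74192b0, 7fc1e17, 83a03be, 89477a2, b38f812, cc52f0b, e198206, ed84bb4}.
Ancestors of a07b568: {0808c45, 0830f0a, 631ce2b, 649b99a, 714a466, 74192b0, 83a03be, a07b568, b38f812, cc52f0b, e198206, ed84bb4}.
Common ancestors: {0808c45, 0830f0a, 631ce2b, 649b99a, 714a466, 74192b0, 83a03be, b38f812, cc52f0b, e198206, ed84bb4}.
Among these, ed84bb4 is not an ancestor of any other common ancestor — it is the merge base.

ed84bb4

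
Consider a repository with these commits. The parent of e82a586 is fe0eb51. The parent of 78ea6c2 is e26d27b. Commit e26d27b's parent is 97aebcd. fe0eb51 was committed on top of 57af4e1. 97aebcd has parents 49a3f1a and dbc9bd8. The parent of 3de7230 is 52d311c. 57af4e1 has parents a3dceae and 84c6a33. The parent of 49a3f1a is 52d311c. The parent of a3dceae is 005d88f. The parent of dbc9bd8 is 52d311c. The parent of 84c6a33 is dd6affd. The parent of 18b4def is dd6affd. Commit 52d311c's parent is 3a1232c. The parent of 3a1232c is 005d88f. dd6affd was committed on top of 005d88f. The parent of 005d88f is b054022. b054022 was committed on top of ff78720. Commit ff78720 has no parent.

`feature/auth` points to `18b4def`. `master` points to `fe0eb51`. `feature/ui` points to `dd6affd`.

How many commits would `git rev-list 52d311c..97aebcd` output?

Reachable from 97aebcd: {005d88f, 3a1232c, 49a3f1a, 52d311c, 97aebcd, b054022, dbc9bd8, ff78720}.
Reachable from 52d311c: {005d88f, 3a1232c, 52d311c, b054022, ff78720}.
In 97aebcd's history but not 52d311c's: {49a3f1a, 97aebcd, dbc9bd8} — 3 commits.

3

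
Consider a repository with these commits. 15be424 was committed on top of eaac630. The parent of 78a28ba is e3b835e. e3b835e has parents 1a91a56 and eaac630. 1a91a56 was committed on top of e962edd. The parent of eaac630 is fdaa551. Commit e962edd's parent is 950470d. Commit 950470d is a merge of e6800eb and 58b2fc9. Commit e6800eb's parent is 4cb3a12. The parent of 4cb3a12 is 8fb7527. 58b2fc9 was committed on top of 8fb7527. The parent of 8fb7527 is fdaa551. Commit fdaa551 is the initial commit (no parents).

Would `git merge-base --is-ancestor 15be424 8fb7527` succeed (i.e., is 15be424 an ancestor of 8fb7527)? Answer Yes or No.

Ancestors of 8fb7527: {8fb7527, fdaa551}.
15be424 is not in that set, so it is not an ancestor of 8fb7527.

No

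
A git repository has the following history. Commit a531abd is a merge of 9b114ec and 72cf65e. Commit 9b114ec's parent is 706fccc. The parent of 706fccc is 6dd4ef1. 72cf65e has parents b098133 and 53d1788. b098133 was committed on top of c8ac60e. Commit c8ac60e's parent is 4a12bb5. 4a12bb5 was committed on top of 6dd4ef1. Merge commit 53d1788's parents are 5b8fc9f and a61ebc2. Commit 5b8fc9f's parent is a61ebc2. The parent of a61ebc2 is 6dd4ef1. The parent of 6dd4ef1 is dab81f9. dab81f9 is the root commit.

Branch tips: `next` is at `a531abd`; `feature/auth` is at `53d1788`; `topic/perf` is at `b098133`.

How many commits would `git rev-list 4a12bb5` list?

3

Walking parent pointers from 4a12bb5: reachable set = {4a12bb5, 6dd4ef1, dab81f9}.
That is 3 commits.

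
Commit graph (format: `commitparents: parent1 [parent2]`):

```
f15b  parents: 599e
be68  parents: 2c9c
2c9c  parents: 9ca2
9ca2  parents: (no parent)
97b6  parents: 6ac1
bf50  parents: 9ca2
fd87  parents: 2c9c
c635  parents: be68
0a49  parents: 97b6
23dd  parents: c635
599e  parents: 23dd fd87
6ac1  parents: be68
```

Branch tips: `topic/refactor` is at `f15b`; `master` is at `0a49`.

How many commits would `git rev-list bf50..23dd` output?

4

Reachable from 23dd: {23dd, 2c9c, 9ca2, be68, c635}.
Reachable from bf50: {9ca2, bf50}.
In 23dd's history but not bf50's: {23dd, 2c9c, be68, c635} — 4 commits.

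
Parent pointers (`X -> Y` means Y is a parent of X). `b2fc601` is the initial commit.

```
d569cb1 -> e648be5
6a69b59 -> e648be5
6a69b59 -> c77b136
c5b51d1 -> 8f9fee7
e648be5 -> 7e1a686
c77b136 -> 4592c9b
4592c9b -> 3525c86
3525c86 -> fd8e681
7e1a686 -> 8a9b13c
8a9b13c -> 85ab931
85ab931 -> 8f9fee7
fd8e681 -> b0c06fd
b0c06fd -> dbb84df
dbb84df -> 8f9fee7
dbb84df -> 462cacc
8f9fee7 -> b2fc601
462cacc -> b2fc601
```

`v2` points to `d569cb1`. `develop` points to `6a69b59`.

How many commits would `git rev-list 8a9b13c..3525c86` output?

Reachable from 3525c86: {3525c86, 462cacc, 8f9fee7, b0c06fd, b2fc601, dbb84df, fd8e681}.
Reachable from 8a9b13c: {85ab931, 8a9b13c, 8f9fee7, b2fc601}.
In 3525c86's history but not 8a9b13c's: {3525c86, 462cacc, b0c06fd, dbb84df, fd8e681} — 5 commits.

5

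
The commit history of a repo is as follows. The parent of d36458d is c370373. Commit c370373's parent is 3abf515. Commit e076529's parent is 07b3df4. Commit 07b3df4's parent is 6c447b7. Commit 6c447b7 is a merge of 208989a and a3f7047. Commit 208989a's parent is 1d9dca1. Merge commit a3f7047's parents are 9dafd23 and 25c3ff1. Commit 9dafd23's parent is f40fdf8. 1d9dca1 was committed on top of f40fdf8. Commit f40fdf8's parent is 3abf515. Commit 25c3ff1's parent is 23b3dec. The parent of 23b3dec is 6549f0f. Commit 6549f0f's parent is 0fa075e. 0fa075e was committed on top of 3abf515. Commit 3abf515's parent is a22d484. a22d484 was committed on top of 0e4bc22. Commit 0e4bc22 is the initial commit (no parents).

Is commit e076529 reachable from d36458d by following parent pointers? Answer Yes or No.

Ancestors of d36458d: {0e4bc22, 3abf515, a22d484, c370373, d36458d}.
e076529 is not in that set, so it is not an ancestor of d36458d.

No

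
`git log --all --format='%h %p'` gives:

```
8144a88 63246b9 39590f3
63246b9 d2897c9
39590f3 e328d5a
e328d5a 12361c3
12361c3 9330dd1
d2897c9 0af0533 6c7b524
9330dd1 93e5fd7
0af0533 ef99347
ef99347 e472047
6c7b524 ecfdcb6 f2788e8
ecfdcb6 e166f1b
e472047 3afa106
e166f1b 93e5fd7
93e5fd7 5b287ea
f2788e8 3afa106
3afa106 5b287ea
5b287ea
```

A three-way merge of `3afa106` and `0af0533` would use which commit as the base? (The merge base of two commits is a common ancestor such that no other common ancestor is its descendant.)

Ancestors of 3afa106: {3afa106, 5b287ea}.
Ancestors of 0af0533: {0af0533, 3afa106, 5b287ea, e472047, ef99347}.
Common ancestors: {3afa106, 5b287ea}.
Among these, 3afa106 is not an ancestor of any other common ancestor — it is the merge base.

3afa106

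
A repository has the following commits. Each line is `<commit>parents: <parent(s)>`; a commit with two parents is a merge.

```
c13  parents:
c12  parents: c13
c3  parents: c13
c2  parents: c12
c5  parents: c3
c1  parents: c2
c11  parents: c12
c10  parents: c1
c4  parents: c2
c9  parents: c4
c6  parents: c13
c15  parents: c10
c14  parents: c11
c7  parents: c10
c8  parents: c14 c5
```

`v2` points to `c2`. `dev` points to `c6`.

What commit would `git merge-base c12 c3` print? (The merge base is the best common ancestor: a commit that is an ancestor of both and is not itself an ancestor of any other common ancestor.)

Ancestors of c12: {c12, c13}.
Ancestors of c3: {c13, c3}.
Common ancestors: {c13}.
The only common ancestor is c13, so it is the merge base.

c13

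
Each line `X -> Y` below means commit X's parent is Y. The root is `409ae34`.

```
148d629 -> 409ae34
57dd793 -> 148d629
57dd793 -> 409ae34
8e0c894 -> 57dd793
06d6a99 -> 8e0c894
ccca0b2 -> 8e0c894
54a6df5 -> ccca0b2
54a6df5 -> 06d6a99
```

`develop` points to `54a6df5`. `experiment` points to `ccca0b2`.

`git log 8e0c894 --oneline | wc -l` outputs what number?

4

Walking parent pointers from 8e0c894: reachable set = {148d629, 409ae34, 57dd793, 8e0c894}.
That is 4 commits.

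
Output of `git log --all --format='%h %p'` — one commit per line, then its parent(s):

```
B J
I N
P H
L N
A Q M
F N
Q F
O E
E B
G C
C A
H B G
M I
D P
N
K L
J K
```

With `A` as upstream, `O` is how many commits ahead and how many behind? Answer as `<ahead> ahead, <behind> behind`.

Reachable from O: {B, E, J, K, L, N, O}.
Reachable from A: {A, F, I, M, N, Q}.
Only in O's history (ahead): {B, E, J, K, L, O} — 6.
Only in A's history (behind): {A, F, I, M, Q} — 5.

6 ahead, 5 behind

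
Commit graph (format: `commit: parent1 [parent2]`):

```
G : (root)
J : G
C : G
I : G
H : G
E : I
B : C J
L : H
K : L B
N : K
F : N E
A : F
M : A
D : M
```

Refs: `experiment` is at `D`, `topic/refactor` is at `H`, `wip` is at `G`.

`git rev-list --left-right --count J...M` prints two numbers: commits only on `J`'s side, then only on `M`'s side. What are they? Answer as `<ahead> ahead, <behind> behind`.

0 ahead, 11 behind

Reachable from J: {G, J}.
Reachable from M: {A, B, C, E, F, G, H, I, J, K, L, M, N}.
Only in J's history (ahead): {} — 0.
Only in M's history (behind): {A, B, C, E, F, H, I, K, L, M, N} — 11.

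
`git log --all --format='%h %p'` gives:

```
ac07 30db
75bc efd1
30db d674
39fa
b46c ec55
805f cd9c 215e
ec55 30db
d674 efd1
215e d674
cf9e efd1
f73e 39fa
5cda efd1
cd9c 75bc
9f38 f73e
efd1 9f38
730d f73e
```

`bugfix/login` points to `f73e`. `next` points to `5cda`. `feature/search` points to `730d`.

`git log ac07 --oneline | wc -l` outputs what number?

Walking parent pointers from ac07: reachable set = {30db, 39fa, 9f38, ac07, d674, efd1, f73e}.
That is 7 commits.

7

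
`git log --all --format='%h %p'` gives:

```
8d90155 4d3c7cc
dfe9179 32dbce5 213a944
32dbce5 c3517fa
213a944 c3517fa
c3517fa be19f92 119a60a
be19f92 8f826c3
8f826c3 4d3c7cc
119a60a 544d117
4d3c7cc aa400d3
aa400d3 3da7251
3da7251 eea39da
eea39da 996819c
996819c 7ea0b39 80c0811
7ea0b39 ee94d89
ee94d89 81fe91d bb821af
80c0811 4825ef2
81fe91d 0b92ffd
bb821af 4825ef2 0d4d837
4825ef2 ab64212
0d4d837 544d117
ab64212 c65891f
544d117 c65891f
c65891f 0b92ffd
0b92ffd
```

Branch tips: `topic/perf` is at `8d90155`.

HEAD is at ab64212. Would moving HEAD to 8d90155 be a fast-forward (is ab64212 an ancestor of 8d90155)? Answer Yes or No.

Yes

A fast-forward from ab64212 to 8d90155 is possible iff ab64212 is an ancestor of 8d90155.
Ancestors of 8d90155: {0b92ffd, 0d4d837, 3da7251, 4825ef2, 4d3c7cc, 544d117, 7ea0b39, 80c0811, 81fe91d, 8d90155, 996819c, aa400d3, ab64212, bb821af, c65891f, ee94d89, eea39da}.
ab64212 is among them, so fast-forward is possible.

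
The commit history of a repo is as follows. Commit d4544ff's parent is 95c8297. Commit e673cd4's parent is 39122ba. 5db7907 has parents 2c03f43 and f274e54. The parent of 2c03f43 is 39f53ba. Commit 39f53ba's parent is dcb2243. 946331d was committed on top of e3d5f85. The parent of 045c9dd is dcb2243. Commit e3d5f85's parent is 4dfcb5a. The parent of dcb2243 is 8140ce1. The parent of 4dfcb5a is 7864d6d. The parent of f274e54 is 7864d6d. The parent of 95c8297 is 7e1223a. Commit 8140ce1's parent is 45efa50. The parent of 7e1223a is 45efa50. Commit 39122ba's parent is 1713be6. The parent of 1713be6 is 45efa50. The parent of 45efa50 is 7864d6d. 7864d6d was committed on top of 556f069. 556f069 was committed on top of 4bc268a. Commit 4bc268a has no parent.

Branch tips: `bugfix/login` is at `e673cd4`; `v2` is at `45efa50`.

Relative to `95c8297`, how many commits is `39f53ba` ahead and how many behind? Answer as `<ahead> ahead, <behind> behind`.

3 ahead, 2 behind

Reachable from 39f53ba: {39f53ba, 45efa50, 4bc268a, 556f069, 7864d6d, 8140ce1, dcb2243}.
Reachable from 95c8297: {45efa50, 4bc268a, 556f069, 7864d6d, 7e1223a, 95c8297}.
Only in 39f53ba's history (ahead): {39f53ba, 8140ce1, dcb2243} — 3.
Only in 95c8297's history (behind): {7e1223a, 95c8297} — 2.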